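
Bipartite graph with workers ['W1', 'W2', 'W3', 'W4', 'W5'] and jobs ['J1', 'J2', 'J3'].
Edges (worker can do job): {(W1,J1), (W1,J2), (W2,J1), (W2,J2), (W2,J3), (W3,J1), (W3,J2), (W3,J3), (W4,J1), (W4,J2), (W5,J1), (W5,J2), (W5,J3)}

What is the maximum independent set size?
Maximum independent set = 5

By König's theorem:
- Min vertex cover = Max matching = 3
- Max independent set = Total vertices - Min vertex cover
- Max independent set = 8 - 3 = 5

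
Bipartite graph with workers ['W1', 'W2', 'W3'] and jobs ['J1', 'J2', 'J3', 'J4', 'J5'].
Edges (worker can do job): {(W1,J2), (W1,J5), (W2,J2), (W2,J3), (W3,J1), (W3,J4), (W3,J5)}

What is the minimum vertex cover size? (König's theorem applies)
Minimum vertex cover size = 3

By König's theorem: in bipartite graphs,
min vertex cover = max matching = 3

Maximum matching has size 3, so minimum vertex cover also has size 3.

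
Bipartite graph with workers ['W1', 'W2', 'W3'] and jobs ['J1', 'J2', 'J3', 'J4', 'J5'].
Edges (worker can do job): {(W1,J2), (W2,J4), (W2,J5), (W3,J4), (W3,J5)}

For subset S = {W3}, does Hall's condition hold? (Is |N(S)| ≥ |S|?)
Yes: |N(S)| = 2, |S| = 1

Subset S = {W3}
Neighbors N(S) = {J4, J5}

|N(S)| = 2, |S| = 1
Hall's condition: |N(S)| ≥ |S| is satisfied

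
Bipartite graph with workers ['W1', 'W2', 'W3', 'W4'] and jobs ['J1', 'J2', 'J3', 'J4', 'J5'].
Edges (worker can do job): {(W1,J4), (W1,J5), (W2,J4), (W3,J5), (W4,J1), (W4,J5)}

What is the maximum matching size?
Maximum matching size = 3

Maximum matching: {(W1,J4), (W3,J5), (W4,J1)}
Size: 3

This assigns 3 workers to 3 distinct jobs.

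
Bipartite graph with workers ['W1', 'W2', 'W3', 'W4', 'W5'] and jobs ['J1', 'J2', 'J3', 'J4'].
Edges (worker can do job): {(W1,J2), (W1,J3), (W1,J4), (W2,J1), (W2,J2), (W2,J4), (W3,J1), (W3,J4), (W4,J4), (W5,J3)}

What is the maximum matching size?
Maximum matching size = 4

Maximum matching: {(W1,J2), (W3,J1), (W4,J4), (W5,J3)}
Size: 4

This assigns 4 workers to 4 distinct jobs.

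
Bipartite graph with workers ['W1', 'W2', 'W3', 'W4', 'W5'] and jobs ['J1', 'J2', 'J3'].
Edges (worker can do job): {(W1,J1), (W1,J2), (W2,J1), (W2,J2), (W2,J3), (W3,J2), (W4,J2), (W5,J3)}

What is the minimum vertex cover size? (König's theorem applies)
Minimum vertex cover size = 3

By König's theorem: in bipartite graphs,
min vertex cover = max matching = 3

Maximum matching has size 3, so minimum vertex cover also has size 3.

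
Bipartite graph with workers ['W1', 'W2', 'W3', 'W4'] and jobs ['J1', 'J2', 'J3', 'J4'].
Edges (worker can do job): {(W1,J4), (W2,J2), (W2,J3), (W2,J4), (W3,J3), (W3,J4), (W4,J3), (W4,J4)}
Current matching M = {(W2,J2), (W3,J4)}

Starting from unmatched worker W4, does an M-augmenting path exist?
Yes: W4 → J3

An M-augmenting path alternates non-matching / matching edges, starting and ending at unmatched vertices.
Path: W4 → J3
(J3 is unmatched in M, so the path is augmenting.)
Flipping edges along this path would increase |M| from 2 to 3.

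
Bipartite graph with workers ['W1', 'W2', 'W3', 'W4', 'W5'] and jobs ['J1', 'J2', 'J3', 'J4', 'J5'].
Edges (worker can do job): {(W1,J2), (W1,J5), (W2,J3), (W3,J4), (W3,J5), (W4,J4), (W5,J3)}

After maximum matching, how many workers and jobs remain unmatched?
Unmatched: 1 workers, 1 jobs

Maximum matching size: 4
Workers: 5 total, 4 matched, 1 unmatched
Jobs: 5 total, 4 matched, 1 unmatched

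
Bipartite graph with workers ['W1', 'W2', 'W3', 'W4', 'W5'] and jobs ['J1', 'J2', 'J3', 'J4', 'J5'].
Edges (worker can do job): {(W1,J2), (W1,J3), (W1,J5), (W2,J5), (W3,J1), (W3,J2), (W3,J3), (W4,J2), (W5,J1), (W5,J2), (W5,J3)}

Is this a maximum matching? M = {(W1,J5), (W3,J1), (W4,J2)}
No, size 3 is not maximum

Proposed matching has size 3.
Maximum matching size for this graph: 4.

This is NOT maximum - can be improved to size 4.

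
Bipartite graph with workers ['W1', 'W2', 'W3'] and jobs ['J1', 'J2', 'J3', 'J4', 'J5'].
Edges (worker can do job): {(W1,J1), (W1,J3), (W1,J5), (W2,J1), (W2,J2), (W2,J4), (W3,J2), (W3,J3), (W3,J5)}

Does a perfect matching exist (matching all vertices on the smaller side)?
Yes, perfect matching exists (size 3)

Perfect matching: {(W1,J5), (W2,J4), (W3,J2)}
All 3 vertices on the smaller side are matched.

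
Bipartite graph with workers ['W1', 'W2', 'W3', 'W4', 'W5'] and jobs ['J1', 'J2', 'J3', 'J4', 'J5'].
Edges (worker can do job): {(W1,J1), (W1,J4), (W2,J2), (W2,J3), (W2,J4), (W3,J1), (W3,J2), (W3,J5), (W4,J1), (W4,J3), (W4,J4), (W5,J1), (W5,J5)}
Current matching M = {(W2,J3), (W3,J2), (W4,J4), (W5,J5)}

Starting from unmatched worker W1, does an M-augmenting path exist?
Yes: W1 → J4 → W4 → J1

An M-augmenting path alternates non-matching / matching edges, starting and ending at unmatched vertices.
Path: W1 → J4 → W4 → J1
(J1 is unmatched in M, so the path is augmenting.)
Flipping edges along this path would increase |M| from 4 to 5.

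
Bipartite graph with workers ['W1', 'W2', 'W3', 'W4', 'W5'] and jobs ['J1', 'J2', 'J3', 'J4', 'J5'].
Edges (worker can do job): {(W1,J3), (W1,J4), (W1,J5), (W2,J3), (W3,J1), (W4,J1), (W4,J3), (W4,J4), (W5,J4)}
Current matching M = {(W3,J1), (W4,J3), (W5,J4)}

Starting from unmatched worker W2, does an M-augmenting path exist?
No augmenting path from W2

Alternating search from W2 reaches jobs: {J1, J3, J4}.
Every reachable job is already matched in M, and following those matched edges back to workers exposes no further unvisited jobs.
No M-augmenting path from W2 exists.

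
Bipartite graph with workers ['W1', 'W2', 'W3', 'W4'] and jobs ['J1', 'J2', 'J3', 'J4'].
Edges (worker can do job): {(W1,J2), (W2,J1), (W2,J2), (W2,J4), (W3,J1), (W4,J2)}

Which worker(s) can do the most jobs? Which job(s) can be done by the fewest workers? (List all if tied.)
Most versatile: W2 (3 jobs); Least covered: J3 (0 workers)

Worker degrees (jobs they can do): W1:1, W2:3, W3:1, W4:1
Job degrees (workers who can do it): J1:2, J2:3, J3:0, J4:1

Maximum worker degree is 3, achieved by: W2
Minimum job degree is 0, achieved by: J3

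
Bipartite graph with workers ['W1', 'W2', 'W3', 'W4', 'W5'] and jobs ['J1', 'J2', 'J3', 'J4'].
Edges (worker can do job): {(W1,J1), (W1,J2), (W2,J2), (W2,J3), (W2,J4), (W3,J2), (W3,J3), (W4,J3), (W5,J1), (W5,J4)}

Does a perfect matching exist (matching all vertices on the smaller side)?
Yes, perfect matching exists (size 4)

Perfect matching: {(W1,J1), (W2,J2), (W3,J3), (W5,J4)}
All 4 vertices on the smaller side are matched.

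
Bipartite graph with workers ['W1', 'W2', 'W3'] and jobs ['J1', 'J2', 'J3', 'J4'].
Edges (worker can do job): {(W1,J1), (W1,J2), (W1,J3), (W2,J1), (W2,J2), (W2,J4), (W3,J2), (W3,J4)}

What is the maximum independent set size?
Maximum independent set = 4

By König's theorem:
- Min vertex cover = Max matching = 3
- Max independent set = Total vertices - Min vertex cover
- Max independent set = 7 - 3 = 4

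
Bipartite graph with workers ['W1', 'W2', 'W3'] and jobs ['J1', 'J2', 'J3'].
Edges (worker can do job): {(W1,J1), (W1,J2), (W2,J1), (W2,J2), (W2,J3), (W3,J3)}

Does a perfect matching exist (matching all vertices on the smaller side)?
Yes, perfect matching exists (size 3)

Perfect matching: {(W1,J2), (W2,J1), (W3,J3)}
All 3 vertices on the smaller side are matched.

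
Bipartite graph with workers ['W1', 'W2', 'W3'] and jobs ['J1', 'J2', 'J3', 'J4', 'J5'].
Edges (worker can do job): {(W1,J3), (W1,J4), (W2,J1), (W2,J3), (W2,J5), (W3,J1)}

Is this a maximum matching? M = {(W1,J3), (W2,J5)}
No, size 2 is not maximum

Proposed matching has size 2.
Maximum matching size for this graph: 3.

This is NOT maximum - can be improved to size 3.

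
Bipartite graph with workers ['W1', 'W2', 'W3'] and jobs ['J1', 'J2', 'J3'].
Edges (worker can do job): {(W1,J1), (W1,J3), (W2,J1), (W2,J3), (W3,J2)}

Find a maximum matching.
Matching: {(W1,J1), (W2,J3), (W3,J2)}

Maximum matching (size 3):
  W1 → J1
  W2 → J3
  W3 → J2

Each worker is assigned to at most one job, and each job to at most one worker.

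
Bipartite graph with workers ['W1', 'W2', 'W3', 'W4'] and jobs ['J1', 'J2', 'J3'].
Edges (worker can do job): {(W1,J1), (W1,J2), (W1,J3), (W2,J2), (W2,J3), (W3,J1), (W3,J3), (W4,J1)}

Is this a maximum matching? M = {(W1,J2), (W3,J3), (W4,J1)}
Yes, size 3 is maximum

Proposed matching has size 3.
Maximum matching size for this graph: 3.

This is a maximum matching.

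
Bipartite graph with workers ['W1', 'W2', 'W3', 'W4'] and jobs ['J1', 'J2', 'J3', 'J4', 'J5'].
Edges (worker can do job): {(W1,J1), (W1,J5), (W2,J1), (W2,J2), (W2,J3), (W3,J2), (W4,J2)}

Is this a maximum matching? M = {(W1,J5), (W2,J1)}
No, size 2 is not maximum

Proposed matching has size 2.
Maximum matching size for this graph: 3.

This is NOT maximum - can be improved to size 3.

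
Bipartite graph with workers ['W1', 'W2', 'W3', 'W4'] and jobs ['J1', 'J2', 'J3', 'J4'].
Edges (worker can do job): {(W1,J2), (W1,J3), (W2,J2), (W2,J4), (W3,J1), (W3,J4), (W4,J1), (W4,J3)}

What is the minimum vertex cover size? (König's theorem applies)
Minimum vertex cover size = 4

By König's theorem: in bipartite graphs,
min vertex cover = max matching = 4

Maximum matching has size 4, so minimum vertex cover also has size 4.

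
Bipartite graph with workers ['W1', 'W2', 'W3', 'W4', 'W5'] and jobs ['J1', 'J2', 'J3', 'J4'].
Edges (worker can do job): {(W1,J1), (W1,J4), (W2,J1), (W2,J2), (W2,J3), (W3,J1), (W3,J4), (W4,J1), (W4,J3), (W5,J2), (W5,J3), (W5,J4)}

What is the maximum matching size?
Maximum matching size = 4

Maximum matching: {(W2,J2), (W3,J4), (W4,J1), (W5,J3)}
Size: 4

This assigns 4 workers to 4 distinct jobs.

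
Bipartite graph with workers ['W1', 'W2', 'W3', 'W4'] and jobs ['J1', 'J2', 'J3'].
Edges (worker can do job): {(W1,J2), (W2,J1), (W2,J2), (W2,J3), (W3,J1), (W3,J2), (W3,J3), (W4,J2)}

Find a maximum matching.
Matching: {(W2,J3), (W3,J1), (W4,J2)}

Maximum matching (size 3):
  W2 → J3
  W3 → J1
  W4 → J2

Each worker is assigned to at most one job, and each job to at most one worker.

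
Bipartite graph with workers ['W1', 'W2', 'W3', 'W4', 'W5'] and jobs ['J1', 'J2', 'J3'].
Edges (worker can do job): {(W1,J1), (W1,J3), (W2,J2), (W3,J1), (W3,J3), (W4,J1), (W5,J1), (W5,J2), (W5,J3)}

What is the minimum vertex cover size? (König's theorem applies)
Minimum vertex cover size = 3

By König's theorem: in bipartite graphs,
min vertex cover = max matching = 3

Maximum matching has size 3, so minimum vertex cover also has size 3.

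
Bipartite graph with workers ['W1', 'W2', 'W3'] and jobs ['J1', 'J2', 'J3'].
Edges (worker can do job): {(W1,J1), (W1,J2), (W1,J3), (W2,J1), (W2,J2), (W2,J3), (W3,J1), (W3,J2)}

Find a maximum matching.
Matching: {(W1,J1), (W2,J3), (W3,J2)}

Maximum matching (size 3):
  W1 → J1
  W2 → J3
  W3 → J2

Each worker is assigned to at most one job, and each job to at most one worker.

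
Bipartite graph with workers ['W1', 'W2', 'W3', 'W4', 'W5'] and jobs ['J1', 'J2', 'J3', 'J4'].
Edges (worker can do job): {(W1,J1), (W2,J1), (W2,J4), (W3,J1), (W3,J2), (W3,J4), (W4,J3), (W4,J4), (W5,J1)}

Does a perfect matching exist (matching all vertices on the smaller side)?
Yes, perfect matching exists (size 4)

Perfect matching: {(W2,J4), (W3,J2), (W4,J3), (W5,J1)}
All 4 vertices on the smaller side are matched.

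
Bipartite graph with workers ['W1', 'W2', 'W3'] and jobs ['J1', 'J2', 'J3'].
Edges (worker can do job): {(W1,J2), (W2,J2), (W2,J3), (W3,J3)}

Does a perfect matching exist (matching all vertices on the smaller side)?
No, maximum matching has size 2 < 3

Maximum matching has size 2, need 3 for perfect matching.
Unmatched workers: ['W2']
Unmatched jobs: ['J1']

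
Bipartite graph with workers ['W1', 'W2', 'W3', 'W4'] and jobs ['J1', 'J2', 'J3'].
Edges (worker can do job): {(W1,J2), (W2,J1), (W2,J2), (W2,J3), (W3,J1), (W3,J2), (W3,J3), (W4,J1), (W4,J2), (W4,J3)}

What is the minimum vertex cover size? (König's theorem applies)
Minimum vertex cover size = 3

By König's theorem: in bipartite graphs,
min vertex cover = max matching = 3

Maximum matching has size 3, so minimum vertex cover also has size 3.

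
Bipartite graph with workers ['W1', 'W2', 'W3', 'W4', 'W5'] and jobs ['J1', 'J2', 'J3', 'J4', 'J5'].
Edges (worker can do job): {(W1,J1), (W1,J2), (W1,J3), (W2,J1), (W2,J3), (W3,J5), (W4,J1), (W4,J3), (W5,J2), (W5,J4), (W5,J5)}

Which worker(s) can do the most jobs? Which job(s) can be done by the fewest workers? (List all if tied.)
Most versatile: W1, W5 (3 jobs); Least covered: J4 (1 workers)

Worker degrees (jobs they can do): W1:3, W2:2, W3:1, W4:2, W5:3
Job degrees (workers who can do it): J1:3, J2:2, J3:3, J4:1, J5:2

Maximum worker degree is 3, achieved by: W1, W5
Minimum job degree is 1, achieved by: J4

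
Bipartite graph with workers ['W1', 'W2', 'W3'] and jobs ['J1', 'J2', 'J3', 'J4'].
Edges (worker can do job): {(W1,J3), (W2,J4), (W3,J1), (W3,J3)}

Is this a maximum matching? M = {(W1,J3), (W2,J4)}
No, size 2 is not maximum

Proposed matching has size 2.
Maximum matching size for this graph: 3.

This is NOT maximum - can be improved to size 3.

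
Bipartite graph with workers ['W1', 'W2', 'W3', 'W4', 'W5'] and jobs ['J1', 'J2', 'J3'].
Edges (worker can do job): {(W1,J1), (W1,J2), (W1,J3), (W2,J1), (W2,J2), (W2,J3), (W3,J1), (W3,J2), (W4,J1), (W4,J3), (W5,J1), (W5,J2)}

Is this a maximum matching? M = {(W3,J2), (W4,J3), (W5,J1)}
Yes, size 3 is maximum

Proposed matching has size 3.
Maximum matching size for this graph: 3.

This is a maximum matching.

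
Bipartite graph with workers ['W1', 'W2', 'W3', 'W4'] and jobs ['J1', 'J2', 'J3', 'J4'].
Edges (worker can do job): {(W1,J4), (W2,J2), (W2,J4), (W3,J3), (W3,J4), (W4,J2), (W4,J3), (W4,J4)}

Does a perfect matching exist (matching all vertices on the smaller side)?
No, maximum matching has size 3 < 4

Maximum matching has size 3, need 4 for perfect matching.
Unmatched workers: ['W1']
Unmatched jobs: ['J1']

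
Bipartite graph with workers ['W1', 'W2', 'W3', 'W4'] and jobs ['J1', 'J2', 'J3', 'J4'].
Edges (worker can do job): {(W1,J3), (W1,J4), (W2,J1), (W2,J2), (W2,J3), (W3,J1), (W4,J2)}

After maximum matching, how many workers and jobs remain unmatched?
Unmatched: 0 workers, 0 jobs

Maximum matching size: 4
Workers: 4 total, 4 matched, 0 unmatched
Jobs: 4 total, 4 matched, 0 unmatched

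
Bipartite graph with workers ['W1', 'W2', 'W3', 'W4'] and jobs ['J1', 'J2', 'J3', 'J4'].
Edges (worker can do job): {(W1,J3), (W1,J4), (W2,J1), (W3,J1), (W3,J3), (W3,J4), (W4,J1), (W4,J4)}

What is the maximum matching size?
Maximum matching size = 3

Maximum matching: {(W1,J3), (W3,J1), (W4,J4)}
Size: 3

This assigns 3 workers to 3 distinct jobs.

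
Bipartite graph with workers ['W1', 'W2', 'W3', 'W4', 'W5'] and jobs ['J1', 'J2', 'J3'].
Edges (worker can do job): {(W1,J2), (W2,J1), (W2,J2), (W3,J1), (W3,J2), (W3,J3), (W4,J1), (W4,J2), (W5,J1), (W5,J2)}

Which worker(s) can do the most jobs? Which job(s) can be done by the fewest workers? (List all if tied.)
Most versatile: W3 (3 jobs); Least covered: J3 (1 workers)

Worker degrees (jobs they can do): W1:1, W2:2, W3:3, W4:2, W5:2
Job degrees (workers who can do it): J1:4, J2:5, J3:1

Maximum worker degree is 3, achieved by: W3
Minimum job degree is 1, achieved by: J3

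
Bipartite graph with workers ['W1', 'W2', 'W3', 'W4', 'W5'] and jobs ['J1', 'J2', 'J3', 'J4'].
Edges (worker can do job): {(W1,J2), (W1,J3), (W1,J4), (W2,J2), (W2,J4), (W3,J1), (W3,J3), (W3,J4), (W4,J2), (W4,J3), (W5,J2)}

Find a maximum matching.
Matching: {(W1,J4), (W3,J1), (W4,J3), (W5,J2)}

Maximum matching (size 4):
  W1 → J4
  W3 → J1
  W4 → J3
  W5 → J2

Each worker is assigned to at most one job, and each job to at most one worker.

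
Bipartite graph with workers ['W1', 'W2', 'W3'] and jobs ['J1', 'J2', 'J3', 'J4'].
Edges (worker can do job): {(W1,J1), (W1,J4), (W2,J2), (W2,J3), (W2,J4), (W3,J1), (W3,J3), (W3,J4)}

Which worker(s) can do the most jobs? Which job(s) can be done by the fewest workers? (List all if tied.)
Most versatile: W2, W3 (3 jobs); Least covered: J2 (1 workers)

Worker degrees (jobs they can do): W1:2, W2:3, W3:3
Job degrees (workers who can do it): J1:2, J2:1, J3:2, J4:3

Maximum worker degree is 3, achieved by: W2, W3
Minimum job degree is 1, achieved by: J2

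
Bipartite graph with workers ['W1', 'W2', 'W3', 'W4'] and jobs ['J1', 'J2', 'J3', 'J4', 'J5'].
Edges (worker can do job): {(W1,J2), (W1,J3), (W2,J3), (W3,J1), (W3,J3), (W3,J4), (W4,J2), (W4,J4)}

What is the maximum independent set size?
Maximum independent set = 5

By König's theorem:
- Min vertex cover = Max matching = 4
- Max independent set = Total vertices - Min vertex cover
- Max independent set = 9 - 4 = 5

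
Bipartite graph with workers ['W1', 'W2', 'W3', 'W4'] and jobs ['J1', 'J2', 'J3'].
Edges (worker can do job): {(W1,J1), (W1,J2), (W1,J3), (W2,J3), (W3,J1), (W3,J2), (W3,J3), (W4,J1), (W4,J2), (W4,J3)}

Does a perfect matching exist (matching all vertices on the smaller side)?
Yes, perfect matching exists (size 3)

Perfect matching: {(W1,J1), (W3,J2), (W4,J3)}
All 3 vertices on the smaller side are matched.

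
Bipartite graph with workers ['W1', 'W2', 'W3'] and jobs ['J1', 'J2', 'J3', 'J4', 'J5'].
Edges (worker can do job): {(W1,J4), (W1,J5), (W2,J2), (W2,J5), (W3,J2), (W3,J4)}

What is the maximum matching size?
Maximum matching size = 3

Maximum matching: {(W1,J4), (W2,J5), (W3,J2)}
Size: 3

This assigns 3 workers to 3 distinct jobs.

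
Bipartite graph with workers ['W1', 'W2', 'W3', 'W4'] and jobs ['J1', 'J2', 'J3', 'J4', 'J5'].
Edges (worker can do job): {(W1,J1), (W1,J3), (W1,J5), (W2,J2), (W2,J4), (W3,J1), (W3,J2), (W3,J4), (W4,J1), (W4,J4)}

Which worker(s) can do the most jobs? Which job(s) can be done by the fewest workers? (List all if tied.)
Most versatile: W1, W3 (3 jobs); Least covered: J3, J5 (1 workers)

Worker degrees (jobs they can do): W1:3, W2:2, W3:3, W4:2
Job degrees (workers who can do it): J1:3, J2:2, J3:1, J4:3, J5:1

Maximum worker degree is 3, achieved by: W1, W3
Minimum job degree is 1, achieved by: J3, J5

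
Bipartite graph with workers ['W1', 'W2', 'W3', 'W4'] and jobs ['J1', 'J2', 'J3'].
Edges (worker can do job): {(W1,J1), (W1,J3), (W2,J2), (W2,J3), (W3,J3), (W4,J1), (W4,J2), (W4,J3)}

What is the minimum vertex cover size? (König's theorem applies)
Minimum vertex cover size = 3

By König's theorem: in bipartite graphs,
min vertex cover = max matching = 3

Maximum matching has size 3, so minimum vertex cover also has size 3.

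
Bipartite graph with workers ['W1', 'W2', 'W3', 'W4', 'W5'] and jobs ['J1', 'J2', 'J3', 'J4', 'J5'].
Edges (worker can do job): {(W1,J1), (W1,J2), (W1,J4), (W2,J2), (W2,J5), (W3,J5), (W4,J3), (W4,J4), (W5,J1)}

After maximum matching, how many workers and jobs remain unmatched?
Unmatched: 0 workers, 0 jobs

Maximum matching size: 5
Workers: 5 total, 5 matched, 0 unmatched
Jobs: 5 total, 5 matched, 0 unmatched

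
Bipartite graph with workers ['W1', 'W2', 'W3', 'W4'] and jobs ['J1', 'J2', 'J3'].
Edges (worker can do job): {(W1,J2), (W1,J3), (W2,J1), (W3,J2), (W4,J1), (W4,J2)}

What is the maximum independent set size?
Maximum independent set = 4

By König's theorem:
- Min vertex cover = Max matching = 3
- Max independent set = Total vertices - Min vertex cover
- Max independent set = 7 - 3 = 4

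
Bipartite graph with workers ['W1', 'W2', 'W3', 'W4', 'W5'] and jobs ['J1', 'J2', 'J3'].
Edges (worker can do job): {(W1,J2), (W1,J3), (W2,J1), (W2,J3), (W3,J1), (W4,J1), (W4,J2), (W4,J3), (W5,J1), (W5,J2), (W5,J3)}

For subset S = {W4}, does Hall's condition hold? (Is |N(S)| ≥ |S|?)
Yes: |N(S)| = 3, |S| = 1

Subset S = {W4}
Neighbors N(S) = {J1, J2, J3}

|N(S)| = 3, |S| = 1
Hall's condition: |N(S)| ≥ |S| is satisfied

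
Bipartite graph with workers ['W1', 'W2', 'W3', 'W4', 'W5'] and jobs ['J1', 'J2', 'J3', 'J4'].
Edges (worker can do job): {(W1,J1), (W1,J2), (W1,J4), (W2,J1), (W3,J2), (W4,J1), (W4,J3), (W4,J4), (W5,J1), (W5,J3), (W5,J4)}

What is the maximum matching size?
Maximum matching size = 4

Maximum matching: {(W1,J4), (W3,J2), (W4,J3), (W5,J1)}
Size: 4

This assigns 4 workers to 4 distinct jobs.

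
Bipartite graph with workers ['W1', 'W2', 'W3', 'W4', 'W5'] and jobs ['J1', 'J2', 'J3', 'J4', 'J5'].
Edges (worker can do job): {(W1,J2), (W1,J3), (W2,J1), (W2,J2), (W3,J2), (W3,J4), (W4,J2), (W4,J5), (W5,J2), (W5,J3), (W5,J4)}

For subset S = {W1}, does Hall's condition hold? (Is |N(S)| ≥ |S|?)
Yes: |N(S)| = 2, |S| = 1

Subset S = {W1}
Neighbors N(S) = {J2, J3}

|N(S)| = 2, |S| = 1
Hall's condition: |N(S)| ≥ |S| is satisfied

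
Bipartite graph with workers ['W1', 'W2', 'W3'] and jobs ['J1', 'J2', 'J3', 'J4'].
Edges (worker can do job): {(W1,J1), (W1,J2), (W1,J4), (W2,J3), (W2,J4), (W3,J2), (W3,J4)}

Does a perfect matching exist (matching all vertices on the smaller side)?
Yes, perfect matching exists (size 3)

Perfect matching: {(W1,J1), (W2,J4), (W3,J2)}
All 3 vertices on the smaller side are matched.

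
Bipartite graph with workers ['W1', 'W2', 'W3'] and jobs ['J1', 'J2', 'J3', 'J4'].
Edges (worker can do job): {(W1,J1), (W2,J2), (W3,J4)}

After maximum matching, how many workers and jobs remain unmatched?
Unmatched: 0 workers, 1 jobs

Maximum matching size: 3
Workers: 3 total, 3 matched, 0 unmatched
Jobs: 4 total, 3 matched, 1 unmatched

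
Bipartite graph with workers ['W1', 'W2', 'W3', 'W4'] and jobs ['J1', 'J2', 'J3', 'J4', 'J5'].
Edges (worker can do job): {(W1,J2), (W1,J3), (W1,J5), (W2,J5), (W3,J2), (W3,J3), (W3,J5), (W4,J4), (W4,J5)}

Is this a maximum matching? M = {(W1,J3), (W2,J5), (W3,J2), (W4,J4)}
Yes, size 4 is maximum

Proposed matching has size 4.
Maximum matching size for this graph: 4.

This is a maximum matching.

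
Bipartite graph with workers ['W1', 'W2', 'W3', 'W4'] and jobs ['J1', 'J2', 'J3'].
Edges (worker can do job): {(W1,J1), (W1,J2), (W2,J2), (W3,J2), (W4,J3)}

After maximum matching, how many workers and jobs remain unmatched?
Unmatched: 1 workers, 0 jobs

Maximum matching size: 3
Workers: 4 total, 3 matched, 1 unmatched
Jobs: 3 total, 3 matched, 0 unmatched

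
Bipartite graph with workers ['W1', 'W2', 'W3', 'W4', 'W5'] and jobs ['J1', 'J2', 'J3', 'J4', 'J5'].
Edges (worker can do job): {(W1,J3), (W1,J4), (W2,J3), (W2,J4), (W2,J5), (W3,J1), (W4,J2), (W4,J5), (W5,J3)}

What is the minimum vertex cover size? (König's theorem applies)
Minimum vertex cover size = 5

By König's theorem: in bipartite graphs,
min vertex cover = max matching = 5

Maximum matching has size 5, so minimum vertex cover also has size 5.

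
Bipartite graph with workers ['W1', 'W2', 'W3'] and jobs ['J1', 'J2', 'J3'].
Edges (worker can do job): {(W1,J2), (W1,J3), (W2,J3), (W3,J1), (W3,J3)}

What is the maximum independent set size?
Maximum independent set = 3

By König's theorem:
- Min vertex cover = Max matching = 3
- Max independent set = Total vertices - Min vertex cover
- Max independent set = 6 - 3 = 3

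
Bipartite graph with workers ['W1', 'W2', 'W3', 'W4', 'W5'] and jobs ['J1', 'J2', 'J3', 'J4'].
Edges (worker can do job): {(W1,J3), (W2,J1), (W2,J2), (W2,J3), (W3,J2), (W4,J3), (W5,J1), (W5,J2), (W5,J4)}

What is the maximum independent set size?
Maximum independent set = 5

By König's theorem:
- Min vertex cover = Max matching = 4
- Max independent set = Total vertices - Min vertex cover
- Max independent set = 9 - 4 = 5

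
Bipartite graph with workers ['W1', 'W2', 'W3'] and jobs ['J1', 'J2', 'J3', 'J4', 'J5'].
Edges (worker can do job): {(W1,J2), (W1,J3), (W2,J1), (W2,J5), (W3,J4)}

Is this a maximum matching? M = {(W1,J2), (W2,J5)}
No, size 2 is not maximum

Proposed matching has size 2.
Maximum matching size for this graph: 3.

This is NOT maximum - can be improved to size 3.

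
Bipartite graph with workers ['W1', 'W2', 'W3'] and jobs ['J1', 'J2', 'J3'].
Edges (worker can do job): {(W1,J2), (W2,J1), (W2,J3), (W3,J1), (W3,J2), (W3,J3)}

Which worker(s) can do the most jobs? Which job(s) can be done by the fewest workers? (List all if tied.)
Most versatile: W3 (3 jobs); Least covered: J1, J2, J3 (2 workers)

Worker degrees (jobs they can do): W1:1, W2:2, W3:3
Job degrees (workers who can do it): J1:2, J2:2, J3:2

Maximum worker degree is 3, achieved by: W3
Minimum job degree is 2, achieved by: J1, J2, J3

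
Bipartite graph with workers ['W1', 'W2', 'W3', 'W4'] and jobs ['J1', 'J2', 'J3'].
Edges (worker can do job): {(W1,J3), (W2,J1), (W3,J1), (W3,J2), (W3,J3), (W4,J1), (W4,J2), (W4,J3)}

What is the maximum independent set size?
Maximum independent set = 4

By König's theorem:
- Min vertex cover = Max matching = 3
- Max independent set = Total vertices - Min vertex cover
- Max independent set = 7 - 3 = 4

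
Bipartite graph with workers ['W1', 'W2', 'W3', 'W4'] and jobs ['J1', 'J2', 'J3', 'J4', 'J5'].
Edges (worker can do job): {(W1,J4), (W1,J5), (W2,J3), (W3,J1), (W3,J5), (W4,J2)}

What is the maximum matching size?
Maximum matching size = 4

Maximum matching: {(W1,J4), (W2,J3), (W3,J5), (W4,J2)}
Size: 4

This assigns 4 workers to 4 distinct jobs.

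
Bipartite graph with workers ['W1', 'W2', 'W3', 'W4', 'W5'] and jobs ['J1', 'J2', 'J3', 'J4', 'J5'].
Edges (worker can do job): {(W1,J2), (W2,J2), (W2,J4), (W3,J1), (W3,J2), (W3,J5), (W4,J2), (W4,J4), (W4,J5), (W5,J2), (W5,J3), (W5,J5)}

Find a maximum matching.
Matching: {(W1,J2), (W2,J4), (W3,J1), (W4,J5), (W5,J3)}

Maximum matching (size 5):
  W1 → J2
  W2 → J4
  W3 → J1
  W4 → J5
  W5 → J3

Each worker is assigned to at most one job, and each job to at most one worker.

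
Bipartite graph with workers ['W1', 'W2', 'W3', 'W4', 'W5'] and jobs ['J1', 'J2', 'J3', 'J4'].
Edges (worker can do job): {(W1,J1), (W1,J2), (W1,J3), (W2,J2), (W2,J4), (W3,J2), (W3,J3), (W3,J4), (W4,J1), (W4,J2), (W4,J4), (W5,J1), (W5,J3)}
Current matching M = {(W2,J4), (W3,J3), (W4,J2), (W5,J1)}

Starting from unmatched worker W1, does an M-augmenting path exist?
No augmenting path from W1

Alternating search from W1 reaches jobs: {J1, J2, J3, J4}.
Every reachable job is already matched in M, and following those matched edges back to workers exposes no further unvisited jobs.
No M-augmenting path from W1 exists.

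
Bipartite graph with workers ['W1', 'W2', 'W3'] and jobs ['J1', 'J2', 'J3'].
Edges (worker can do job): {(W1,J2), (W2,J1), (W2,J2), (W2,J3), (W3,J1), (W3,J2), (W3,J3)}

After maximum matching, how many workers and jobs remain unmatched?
Unmatched: 0 workers, 0 jobs

Maximum matching size: 3
Workers: 3 total, 3 matched, 0 unmatched
Jobs: 3 total, 3 matched, 0 unmatched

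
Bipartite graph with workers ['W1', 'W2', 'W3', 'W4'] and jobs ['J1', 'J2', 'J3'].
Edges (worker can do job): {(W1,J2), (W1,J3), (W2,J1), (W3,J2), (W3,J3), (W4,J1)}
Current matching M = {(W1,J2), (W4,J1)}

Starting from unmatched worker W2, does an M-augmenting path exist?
No augmenting path from W2

Alternating search from W2 reaches jobs: {J1}.
Every reachable job is already matched in M, and following those matched edges back to workers exposes no further unvisited jobs.
No M-augmenting path from W2 exists.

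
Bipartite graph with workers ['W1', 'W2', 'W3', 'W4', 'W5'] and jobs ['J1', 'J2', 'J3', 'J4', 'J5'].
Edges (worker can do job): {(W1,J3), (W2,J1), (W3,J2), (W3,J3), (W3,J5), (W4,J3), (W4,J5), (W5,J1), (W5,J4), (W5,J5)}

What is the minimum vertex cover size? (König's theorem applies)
Minimum vertex cover size = 5

By König's theorem: in bipartite graphs,
min vertex cover = max matching = 5

Maximum matching has size 5, so minimum vertex cover also has size 5.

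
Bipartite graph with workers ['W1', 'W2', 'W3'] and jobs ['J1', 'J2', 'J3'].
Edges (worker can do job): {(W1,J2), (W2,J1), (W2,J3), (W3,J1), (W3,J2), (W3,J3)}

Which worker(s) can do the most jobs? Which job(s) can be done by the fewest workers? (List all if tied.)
Most versatile: W3 (3 jobs); Least covered: J1, J2, J3 (2 workers)

Worker degrees (jobs they can do): W1:1, W2:2, W3:3
Job degrees (workers who can do it): J1:2, J2:2, J3:2

Maximum worker degree is 3, achieved by: W3
Minimum job degree is 2, achieved by: J1, J2, J3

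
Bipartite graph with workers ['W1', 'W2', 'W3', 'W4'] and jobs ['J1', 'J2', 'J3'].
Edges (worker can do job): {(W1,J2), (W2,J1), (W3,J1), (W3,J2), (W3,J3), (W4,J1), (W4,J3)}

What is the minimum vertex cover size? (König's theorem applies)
Minimum vertex cover size = 3

By König's theorem: in bipartite graphs,
min vertex cover = max matching = 3

Maximum matching has size 3, so minimum vertex cover also has size 3.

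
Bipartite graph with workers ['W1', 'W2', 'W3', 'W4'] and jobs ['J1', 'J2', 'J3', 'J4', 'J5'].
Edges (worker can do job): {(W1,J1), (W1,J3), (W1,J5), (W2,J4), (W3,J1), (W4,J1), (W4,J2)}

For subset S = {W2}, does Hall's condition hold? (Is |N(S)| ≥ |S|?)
Yes: |N(S)| = 1, |S| = 1

Subset S = {W2}
Neighbors N(S) = {J4}

|N(S)| = 1, |S| = 1
Hall's condition: |N(S)| ≥ |S| is satisfied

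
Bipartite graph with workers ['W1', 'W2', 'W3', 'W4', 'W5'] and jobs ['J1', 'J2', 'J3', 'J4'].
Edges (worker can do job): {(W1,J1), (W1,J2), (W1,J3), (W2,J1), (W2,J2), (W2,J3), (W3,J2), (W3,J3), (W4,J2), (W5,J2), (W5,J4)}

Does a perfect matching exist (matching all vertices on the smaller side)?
Yes, perfect matching exists (size 4)

Perfect matching: {(W1,J1), (W3,J3), (W4,J2), (W5,J4)}
All 4 vertices on the smaller side are matched.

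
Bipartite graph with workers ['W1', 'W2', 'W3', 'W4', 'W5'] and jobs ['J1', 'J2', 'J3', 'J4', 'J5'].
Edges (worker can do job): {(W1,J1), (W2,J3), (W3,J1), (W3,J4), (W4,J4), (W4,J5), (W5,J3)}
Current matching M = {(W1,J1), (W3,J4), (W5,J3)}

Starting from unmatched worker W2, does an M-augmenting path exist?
No augmenting path from W2

Alternating search from W2 reaches jobs: {J3}.
Every reachable job is already matched in M, and following those matched edges back to workers exposes no further unvisited jobs.
No M-augmenting path from W2 exists.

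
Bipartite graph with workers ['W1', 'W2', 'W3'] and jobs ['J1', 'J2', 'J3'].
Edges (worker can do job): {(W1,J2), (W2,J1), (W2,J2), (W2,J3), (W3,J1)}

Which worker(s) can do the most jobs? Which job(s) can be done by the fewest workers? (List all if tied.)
Most versatile: W2 (3 jobs); Least covered: J3 (1 workers)

Worker degrees (jobs they can do): W1:1, W2:3, W3:1
Job degrees (workers who can do it): J1:2, J2:2, J3:1

Maximum worker degree is 3, achieved by: W2
Minimum job degree is 1, achieved by: J3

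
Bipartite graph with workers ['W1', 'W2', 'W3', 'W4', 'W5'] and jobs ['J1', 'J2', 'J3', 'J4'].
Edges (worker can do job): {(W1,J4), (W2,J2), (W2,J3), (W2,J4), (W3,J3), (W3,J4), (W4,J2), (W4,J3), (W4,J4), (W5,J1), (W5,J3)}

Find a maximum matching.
Matching: {(W2,J2), (W3,J4), (W4,J3), (W5,J1)}

Maximum matching (size 4):
  W2 → J2
  W3 → J4
  W4 → J3
  W5 → J1

Each worker is assigned to at most one job, and each job to at most one worker.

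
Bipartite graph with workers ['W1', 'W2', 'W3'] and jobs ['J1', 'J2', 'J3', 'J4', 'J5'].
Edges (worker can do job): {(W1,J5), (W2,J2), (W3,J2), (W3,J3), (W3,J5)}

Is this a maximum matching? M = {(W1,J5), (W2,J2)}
No, size 2 is not maximum

Proposed matching has size 2.
Maximum matching size for this graph: 3.

This is NOT maximum - can be improved to size 3.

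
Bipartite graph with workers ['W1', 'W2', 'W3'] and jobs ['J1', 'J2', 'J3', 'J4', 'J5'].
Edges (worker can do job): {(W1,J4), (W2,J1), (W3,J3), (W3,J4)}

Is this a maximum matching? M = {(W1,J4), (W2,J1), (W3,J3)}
Yes, size 3 is maximum

Proposed matching has size 3.
Maximum matching size for this graph: 3.

This is a maximum matching.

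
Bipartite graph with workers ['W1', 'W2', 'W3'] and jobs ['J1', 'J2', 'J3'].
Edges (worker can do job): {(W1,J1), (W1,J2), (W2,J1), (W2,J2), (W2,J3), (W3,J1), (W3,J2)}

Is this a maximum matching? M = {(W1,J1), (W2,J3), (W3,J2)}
Yes, size 3 is maximum

Proposed matching has size 3.
Maximum matching size for this graph: 3.

This is a maximum matching.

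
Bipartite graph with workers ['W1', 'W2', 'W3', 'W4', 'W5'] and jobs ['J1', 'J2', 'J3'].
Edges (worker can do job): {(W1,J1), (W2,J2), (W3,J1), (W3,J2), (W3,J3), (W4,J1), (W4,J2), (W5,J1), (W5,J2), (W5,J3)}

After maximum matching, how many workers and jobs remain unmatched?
Unmatched: 2 workers, 0 jobs

Maximum matching size: 3
Workers: 5 total, 3 matched, 2 unmatched
Jobs: 3 total, 3 matched, 0 unmatched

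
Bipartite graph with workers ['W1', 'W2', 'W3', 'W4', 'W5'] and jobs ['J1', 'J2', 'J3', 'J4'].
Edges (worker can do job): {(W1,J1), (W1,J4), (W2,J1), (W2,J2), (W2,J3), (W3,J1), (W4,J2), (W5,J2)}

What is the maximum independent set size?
Maximum independent set = 5

By König's theorem:
- Min vertex cover = Max matching = 4
- Max independent set = Total vertices - Min vertex cover
- Max independent set = 9 - 4 = 5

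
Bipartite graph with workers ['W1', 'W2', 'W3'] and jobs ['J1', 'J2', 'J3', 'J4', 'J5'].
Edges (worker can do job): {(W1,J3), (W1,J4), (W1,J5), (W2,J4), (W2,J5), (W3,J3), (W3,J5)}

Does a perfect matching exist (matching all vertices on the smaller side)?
Yes, perfect matching exists (size 3)

Perfect matching: {(W1,J3), (W2,J4), (W3,J5)}
All 3 vertices on the smaller side are matched.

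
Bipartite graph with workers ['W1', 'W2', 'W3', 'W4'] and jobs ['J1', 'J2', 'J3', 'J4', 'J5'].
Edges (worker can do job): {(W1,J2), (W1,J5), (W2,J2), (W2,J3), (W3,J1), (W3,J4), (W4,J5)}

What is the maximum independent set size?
Maximum independent set = 5

By König's theorem:
- Min vertex cover = Max matching = 4
- Max independent set = Total vertices - Min vertex cover
- Max independent set = 9 - 4 = 5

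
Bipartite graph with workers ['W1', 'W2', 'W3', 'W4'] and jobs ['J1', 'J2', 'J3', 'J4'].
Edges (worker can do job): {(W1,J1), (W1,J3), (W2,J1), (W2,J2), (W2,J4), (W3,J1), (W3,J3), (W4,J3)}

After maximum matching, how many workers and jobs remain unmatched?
Unmatched: 1 workers, 1 jobs

Maximum matching size: 3
Workers: 4 total, 3 matched, 1 unmatched
Jobs: 4 total, 3 matched, 1 unmatched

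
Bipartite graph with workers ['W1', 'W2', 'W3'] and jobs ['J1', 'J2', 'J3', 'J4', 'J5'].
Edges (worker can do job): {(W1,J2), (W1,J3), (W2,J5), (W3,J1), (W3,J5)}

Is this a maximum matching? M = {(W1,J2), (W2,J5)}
No, size 2 is not maximum

Proposed matching has size 2.
Maximum matching size for this graph: 3.

This is NOT maximum - can be improved to size 3.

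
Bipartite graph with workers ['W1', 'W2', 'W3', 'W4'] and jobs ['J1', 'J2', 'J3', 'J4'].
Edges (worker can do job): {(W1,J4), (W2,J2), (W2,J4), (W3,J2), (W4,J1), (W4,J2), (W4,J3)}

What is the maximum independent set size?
Maximum independent set = 5

By König's theorem:
- Min vertex cover = Max matching = 3
- Max independent set = Total vertices - Min vertex cover
- Max independent set = 8 - 3 = 5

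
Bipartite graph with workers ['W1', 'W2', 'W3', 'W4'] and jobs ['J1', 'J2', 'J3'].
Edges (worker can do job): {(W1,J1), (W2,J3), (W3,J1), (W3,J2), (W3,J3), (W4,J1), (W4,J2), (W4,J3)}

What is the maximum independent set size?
Maximum independent set = 4

By König's theorem:
- Min vertex cover = Max matching = 3
- Max independent set = Total vertices - Min vertex cover
- Max independent set = 7 - 3 = 4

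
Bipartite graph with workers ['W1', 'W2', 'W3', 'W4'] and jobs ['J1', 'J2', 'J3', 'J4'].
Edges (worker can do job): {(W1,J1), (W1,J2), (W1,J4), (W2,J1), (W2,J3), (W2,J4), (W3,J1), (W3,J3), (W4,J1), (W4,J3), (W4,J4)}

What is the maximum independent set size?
Maximum independent set = 4

By König's theorem:
- Min vertex cover = Max matching = 4
- Max independent set = Total vertices - Min vertex cover
- Max independent set = 8 - 4 = 4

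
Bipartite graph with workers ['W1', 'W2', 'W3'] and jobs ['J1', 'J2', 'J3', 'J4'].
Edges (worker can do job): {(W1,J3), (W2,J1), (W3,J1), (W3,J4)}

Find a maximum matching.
Matching: {(W1,J3), (W2,J1), (W3,J4)}

Maximum matching (size 3):
  W1 → J3
  W2 → J1
  W3 → J4

Each worker is assigned to at most one job, and each job to at most one worker.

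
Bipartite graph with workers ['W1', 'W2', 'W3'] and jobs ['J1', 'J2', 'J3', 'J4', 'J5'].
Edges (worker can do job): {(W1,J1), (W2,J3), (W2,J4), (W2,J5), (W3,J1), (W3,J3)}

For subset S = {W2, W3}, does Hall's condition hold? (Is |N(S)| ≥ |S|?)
Yes: |N(S)| = 4, |S| = 2

Subset S = {W2, W3}
Neighbors N(S) = {J1, J3, J4, J5}

|N(S)| = 4, |S| = 2
Hall's condition: |N(S)| ≥ |S| is satisfied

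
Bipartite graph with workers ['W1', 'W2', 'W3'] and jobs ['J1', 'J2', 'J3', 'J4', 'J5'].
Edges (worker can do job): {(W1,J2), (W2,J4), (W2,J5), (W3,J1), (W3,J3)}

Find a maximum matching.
Matching: {(W1,J2), (W2,J4), (W3,J1)}

Maximum matching (size 3):
  W1 → J2
  W2 → J4
  W3 → J1

Each worker is assigned to at most one job, and each job to at most one worker.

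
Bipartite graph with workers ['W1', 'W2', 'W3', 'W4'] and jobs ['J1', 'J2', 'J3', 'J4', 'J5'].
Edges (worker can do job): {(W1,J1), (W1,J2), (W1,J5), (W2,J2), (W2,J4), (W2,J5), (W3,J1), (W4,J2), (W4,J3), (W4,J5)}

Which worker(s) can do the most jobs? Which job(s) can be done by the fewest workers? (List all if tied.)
Most versatile: W1, W2, W4 (3 jobs); Least covered: J3, J4 (1 workers)

Worker degrees (jobs they can do): W1:3, W2:3, W3:1, W4:3
Job degrees (workers who can do it): J1:2, J2:3, J3:1, J4:1, J5:3

Maximum worker degree is 3, achieved by: W1, W2, W4
Minimum job degree is 1, achieved by: J3, J4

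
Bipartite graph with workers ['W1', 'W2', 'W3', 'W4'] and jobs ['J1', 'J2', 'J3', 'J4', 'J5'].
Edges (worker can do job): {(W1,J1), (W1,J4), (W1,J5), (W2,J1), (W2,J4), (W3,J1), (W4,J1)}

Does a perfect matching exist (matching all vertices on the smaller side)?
No, maximum matching has size 3 < 4

Maximum matching has size 3, need 4 for perfect matching.
Unmatched workers: ['W3']
Unmatched jobs: ['J3', 'J2']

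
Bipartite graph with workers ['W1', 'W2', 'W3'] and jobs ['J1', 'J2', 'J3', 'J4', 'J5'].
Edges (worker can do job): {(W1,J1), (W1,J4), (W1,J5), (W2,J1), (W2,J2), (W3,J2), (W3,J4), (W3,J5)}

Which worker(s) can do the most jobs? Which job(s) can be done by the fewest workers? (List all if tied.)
Most versatile: W1, W3 (3 jobs); Least covered: J3 (0 workers)

Worker degrees (jobs they can do): W1:3, W2:2, W3:3
Job degrees (workers who can do it): J1:2, J2:2, J3:0, J4:2, J5:2

Maximum worker degree is 3, achieved by: W1, W3
Minimum job degree is 0, achieved by: J3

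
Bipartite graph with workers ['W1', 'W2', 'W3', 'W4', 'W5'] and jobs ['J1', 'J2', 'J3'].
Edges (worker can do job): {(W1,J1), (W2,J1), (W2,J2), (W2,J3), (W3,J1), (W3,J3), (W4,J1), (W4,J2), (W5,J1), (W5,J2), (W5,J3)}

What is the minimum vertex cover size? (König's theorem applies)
Minimum vertex cover size = 3

By König's theorem: in bipartite graphs,
min vertex cover = max matching = 3

Maximum matching has size 3, so minimum vertex cover also has size 3.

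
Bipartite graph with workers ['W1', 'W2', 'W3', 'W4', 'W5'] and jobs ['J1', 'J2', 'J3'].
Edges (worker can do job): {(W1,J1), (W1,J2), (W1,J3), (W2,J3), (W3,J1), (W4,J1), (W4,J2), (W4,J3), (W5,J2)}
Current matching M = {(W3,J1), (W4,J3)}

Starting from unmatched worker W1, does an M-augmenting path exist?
Yes: W1 → J3 → W4 → J2

An M-augmenting path alternates non-matching / matching edges, starting and ending at unmatched vertices.
Path: W1 → J3 → W4 → J2
(J2 is unmatched in M, so the path is augmenting.)
Flipping edges along this path would increase |M| from 2 to 3.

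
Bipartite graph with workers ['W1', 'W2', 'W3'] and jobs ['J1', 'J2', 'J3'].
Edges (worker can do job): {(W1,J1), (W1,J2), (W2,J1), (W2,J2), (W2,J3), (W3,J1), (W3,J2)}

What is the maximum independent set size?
Maximum independent set = 3

By König's theorem:
- Min vertex cover = Max matching = 3
- Max independent set = Total vertices - Min vertex cover
- Max independent set = 6 - 3 = 3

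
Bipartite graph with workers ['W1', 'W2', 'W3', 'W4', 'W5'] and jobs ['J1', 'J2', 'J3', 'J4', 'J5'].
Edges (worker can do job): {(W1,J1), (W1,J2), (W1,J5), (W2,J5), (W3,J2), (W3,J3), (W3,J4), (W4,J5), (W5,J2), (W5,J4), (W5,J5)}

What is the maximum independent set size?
Maximum independent set = 6

By König's theorem:
- Min vertex cover = Max matching = 4
- Max independent set = Total vertices - Min vertex cover
- Max independent set = 10 - 4 = 6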